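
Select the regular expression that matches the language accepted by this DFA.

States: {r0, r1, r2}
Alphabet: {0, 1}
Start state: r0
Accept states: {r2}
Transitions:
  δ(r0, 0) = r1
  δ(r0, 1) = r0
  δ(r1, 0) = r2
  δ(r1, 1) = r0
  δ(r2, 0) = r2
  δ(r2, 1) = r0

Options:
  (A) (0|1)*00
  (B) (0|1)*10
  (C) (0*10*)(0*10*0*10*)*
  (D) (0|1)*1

Check each option against the DFA on short strings; one disagreement eliminates an option:
  (A) (0|1)*00: agrees with the DFA on every string of length ≤ 6
  (B) (0|1)*10: on '00' the DFA goes r0 → r1 → r2 and accepts (r2 ∈ Accept), but the regex does not match it → eliminate
  (C) (0*10*)(0*10*0*10*)*: on '1' the DFA goes r0 → r0 and rejects (r0 ∉ Accept), but the regex matches it → eliminate
  (D) (0|1)*1: on '1' the DFA goes r0 → r0 and rejects (r0 ∉ Accept), but the regex matches it → eliminate
Only (A) is consistent with the DFA.
(A) (0|1)*00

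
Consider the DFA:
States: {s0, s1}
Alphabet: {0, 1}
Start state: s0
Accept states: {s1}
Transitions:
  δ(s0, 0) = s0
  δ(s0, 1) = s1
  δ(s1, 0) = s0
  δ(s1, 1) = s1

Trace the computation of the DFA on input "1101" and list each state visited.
read '1': s0 → s1
  read '1': s1 → s1
  read '0': s1 → s0
  read '1': s0 → s1
s0 -> s1 -> s1 -> s0 -> s1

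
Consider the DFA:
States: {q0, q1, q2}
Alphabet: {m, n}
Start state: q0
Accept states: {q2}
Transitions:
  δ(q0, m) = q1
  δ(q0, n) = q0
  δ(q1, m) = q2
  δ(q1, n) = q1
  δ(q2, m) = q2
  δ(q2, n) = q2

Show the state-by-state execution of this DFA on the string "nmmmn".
read 'n': q0 → q0
  read 'm': q0 → q1
  read 'm': q1 → q2
  read 'm': q2 → q2
  read 'n': q2 → q2
q0 -> q0 -> q1 -> q2 -> q2 -> q2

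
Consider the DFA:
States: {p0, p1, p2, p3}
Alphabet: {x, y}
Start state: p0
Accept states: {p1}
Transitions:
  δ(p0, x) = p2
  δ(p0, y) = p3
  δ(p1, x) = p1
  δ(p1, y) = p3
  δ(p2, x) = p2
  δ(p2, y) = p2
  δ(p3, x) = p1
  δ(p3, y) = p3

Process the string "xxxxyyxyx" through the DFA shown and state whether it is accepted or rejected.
Processing string "xxxxyyxyx":
  p0 --x--> p2
  p2 --x--> p2
  p2 --x--> p2
  p2 --x--> p2
  p2 --y--> p2
  p2 --y--> p2
  p2 --x--> p2
  p2 --y--> p2
  p2 --x--> p2
Final state: p2
Accept states: {p1}
No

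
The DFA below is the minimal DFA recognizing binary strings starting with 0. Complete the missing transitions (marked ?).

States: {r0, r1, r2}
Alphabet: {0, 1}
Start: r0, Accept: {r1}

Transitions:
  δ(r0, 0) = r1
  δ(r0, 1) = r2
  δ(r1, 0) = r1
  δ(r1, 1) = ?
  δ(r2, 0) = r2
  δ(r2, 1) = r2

From the language and accept set, identify what each state tracks — r0: no input read; r1: started with 0; r2: started with 1 (dead).
Each missing δ(q, a) is the state matching the new tracked value after reading a.
δ(r1, 1) = r1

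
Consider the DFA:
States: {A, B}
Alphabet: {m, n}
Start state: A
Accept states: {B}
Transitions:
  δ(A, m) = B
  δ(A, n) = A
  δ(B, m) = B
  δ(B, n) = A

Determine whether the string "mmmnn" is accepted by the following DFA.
Processing string "mmmnn":
  A --m--> B
  B --m--> B
  B --m--> B
  B --n--> A
  A --n--> A
Final state: A
Accept states: {B}
No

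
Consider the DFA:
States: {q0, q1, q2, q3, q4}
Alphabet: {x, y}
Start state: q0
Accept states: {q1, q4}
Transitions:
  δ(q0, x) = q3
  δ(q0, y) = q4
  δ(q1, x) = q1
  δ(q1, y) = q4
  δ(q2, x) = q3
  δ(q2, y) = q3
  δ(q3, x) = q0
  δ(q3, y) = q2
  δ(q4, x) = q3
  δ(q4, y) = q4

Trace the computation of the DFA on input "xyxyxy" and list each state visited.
read 'x': q0 → q3
  read 'y': q3 → q2
  read 'x': q2 → q3
  read 'y': q3 → q2
  read 'x': q2 → q3
  read 'y': q3 → q2
q0 -> q3 -> q2 -> q3 -> q2 -> q3 -> q2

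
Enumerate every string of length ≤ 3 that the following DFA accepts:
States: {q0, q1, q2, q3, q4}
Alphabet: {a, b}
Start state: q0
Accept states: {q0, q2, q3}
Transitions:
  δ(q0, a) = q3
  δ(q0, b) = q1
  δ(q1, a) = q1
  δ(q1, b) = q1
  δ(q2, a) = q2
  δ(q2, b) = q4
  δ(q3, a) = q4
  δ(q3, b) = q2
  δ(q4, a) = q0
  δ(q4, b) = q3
ε, a, ab, aaa, aab, aba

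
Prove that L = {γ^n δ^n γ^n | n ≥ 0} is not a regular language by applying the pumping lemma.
Assume L is regular with pumping length p. Idea: pumping the first γ-block unbalances it against the other two.
Choose s = γ^p δ^p γ^p ∈ L (|s| = 3p ≥ p). By the pumping lemma, s = xyz with |xy| ≤ p, |y| > 0, so y = γ^k with k ≥ 1, inside the first γ-block. Then xy²z = γ^(p+k) δ^p γ^p. The first block has length p+k ≠ p, so the three block lengths are no longer equal and xy²z ∉ L.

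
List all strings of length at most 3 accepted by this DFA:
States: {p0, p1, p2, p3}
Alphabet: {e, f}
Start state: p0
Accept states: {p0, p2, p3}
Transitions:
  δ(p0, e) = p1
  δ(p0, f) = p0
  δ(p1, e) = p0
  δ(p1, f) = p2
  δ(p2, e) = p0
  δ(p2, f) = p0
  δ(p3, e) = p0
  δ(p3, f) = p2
ε, f, ee, ef, ff, eef, efe, eff, fee, fef, fff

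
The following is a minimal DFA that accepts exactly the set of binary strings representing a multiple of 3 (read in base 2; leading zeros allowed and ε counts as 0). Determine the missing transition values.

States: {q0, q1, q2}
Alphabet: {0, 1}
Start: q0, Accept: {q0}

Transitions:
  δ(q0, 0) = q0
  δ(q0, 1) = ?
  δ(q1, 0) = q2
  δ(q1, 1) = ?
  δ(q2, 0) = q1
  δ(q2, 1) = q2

From the language and accept set, identify what each state tracks — q0: value ≡ 0 (mod 3); q1: value ≡ 1 (mod 3); q2: value ≡ 2 (mod 3).
Each missing δ(q, a) is the state matching the new tracked value after reading a.
δ(q0, 1) = q1; δ(q1, 1) = q0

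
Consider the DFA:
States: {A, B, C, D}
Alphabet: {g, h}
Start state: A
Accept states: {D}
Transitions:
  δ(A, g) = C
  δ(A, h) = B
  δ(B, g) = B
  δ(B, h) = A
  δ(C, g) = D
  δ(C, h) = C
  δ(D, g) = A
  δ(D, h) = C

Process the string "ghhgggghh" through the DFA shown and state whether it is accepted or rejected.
Processing string "ghhgggghh":
  A --g--> C
  C --h--> C
  C --h--> C
  C --g--> D
  D --g--> A
  A --g--> C
  C --g--> D
  D --h--> C
  C --h--> C
Final state: C
Accept states: {D}
No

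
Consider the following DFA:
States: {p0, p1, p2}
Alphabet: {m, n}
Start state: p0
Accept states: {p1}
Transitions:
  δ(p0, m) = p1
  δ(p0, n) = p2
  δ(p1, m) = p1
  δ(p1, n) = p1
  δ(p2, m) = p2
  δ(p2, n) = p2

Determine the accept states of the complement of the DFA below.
Complement accept states = All states \ Original accept states
= {p0, p1, p2} \ {p1}
{p0, p2}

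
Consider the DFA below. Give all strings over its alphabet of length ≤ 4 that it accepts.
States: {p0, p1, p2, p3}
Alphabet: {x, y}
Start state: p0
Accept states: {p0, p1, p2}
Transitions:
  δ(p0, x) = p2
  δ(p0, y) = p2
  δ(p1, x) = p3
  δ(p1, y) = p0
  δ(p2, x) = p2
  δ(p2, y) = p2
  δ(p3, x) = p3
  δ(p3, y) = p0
ε, x, y, xx, xy, yx, yy, xxx, xxy, xyx, xyy, yxx, yxy, yyx, yyy, xxxx, xxxy, xxyx, xxyy, xyxx, xyxy, xyyx, xyyy, yxxx, yxxy, yxyx, yxyy, yyxx, yyxy, yyyx, yyyy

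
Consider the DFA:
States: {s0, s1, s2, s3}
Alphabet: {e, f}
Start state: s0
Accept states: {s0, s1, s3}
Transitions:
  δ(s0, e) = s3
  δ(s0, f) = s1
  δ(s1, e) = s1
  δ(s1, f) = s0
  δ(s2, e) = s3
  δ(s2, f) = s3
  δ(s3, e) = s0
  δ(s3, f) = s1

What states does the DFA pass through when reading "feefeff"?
read 'f': s0 → s1
  read 'e': s1 → s1
  read 'e': s1 → s1
  read 'f': s1 → s0
  read 'e': s0 → s3
  read 'f': s3 → s1
  read 'f': s1 → s0
s0 -> s1 -> s1 -> s1 -> s0 -> s3 -> s1 -> s0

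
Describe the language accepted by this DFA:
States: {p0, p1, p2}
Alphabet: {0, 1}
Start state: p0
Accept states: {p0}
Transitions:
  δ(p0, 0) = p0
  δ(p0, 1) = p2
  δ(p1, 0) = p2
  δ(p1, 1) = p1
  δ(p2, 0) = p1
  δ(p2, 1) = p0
Testing a few strings:
  '1101' → reject
  '111' → reject
  '101' → reject
  '10' → reject
State roles: p0=value ≡ 0 (mod 3); p1=value ≡ 2 (mod 3); p2=value ≡ 1 (mod 3)
All binary strings representing a multiple of 3 (read in base 2; leading zeros allowed and ε counts as 0)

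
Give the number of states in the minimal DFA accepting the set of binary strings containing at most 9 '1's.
By Myhill–Nerode, count the distinguishable equivalence classes: 11 classes — having seen 0, 1, …, 9, or >9 copies of '1'; counts 0 through 9 are accepting and >9 is dead.
11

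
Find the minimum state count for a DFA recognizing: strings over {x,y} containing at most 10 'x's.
By Myhill–Nerode, count the distinguishable equivalence classes: 12 classes — having seen 0, 1, …, 10, or >10 copies of 'x'; counts 0 through 10 are accepting and >10 is dead.
12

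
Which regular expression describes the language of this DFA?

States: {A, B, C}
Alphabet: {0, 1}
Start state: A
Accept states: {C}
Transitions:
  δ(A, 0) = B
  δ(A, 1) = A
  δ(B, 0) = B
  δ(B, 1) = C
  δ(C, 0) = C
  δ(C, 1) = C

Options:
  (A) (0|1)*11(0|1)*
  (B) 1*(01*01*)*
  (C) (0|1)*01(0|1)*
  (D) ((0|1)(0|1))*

Check each option against the DFA on short strings; one disagreement eliminates an option:
  (A) (0|1)*11(0|1)*: on '01' the DFA goes A → B → C and accepts (C ∈ Accept), but the regex does not match it → eliminate
  (B) 1*(01*01*)*: on ε the DFA stays in A and rejects (A ∉ Accept), but the regex matches it → eliminate
  (C) (0|1)*01(0|1)*: agrees with the DFA on every string of length ≤ 6
  (D) ((0|1)(0|1))*: on ε the DFA stays in A and rejects (A ∉ Accept), but the regex matches it → eliminate
Only (C) is consistent with the DFA.
(C) (0|1)*01(0|1)*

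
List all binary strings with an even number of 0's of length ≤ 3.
ε, 1, 00, 11, 001, 010, 100, 111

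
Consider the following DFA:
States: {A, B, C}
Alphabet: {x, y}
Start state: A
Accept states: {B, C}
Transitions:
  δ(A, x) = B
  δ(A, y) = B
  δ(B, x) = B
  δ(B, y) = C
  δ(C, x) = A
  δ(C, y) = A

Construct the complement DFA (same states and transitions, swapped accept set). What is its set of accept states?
Complement accept states = All states \ Original accept states
= {A, B, C} \ {B, C}
{A}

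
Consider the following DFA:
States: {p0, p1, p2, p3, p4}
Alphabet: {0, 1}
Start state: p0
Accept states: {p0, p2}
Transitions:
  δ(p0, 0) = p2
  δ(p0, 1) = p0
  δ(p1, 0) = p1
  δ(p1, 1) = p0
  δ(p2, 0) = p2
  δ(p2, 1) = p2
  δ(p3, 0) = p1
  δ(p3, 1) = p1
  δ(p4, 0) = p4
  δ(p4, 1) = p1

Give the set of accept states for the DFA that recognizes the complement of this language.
Complement accept states = All states \ Original accept states
= {p0, p1, p2, p3, p4} \ {p0, p2}
{p1, p3, p4}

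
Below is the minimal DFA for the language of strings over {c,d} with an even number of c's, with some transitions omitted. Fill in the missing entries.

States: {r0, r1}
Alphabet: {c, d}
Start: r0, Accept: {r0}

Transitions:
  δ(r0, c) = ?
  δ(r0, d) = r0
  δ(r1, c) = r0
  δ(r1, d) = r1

From the language and accept set, identify what each state tracks — r0: even number of c's so far; r1: odd number of c's so far.
Each missing δ(q, a) is the state matching the new tracked value after reading a.
δ(r0, c) = r1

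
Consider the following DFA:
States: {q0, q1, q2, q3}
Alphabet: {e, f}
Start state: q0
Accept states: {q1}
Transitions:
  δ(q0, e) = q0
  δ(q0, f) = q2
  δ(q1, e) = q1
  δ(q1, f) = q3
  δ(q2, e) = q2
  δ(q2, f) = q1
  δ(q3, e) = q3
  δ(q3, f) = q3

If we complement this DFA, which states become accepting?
Complement accept states = All states \ Original accept states
= {q0, q1, q2, q3} \ {q1}
{q0, q2, q3}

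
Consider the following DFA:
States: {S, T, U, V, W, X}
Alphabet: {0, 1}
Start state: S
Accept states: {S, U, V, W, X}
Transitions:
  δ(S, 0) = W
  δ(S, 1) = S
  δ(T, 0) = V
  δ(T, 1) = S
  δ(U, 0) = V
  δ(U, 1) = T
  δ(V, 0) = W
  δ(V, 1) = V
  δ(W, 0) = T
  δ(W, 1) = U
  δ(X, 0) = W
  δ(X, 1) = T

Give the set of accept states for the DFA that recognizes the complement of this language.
Complement accept states = All states \ Original accept states
= {S, T, U, V, W, X} \ {S, U, V, W, X}
{T}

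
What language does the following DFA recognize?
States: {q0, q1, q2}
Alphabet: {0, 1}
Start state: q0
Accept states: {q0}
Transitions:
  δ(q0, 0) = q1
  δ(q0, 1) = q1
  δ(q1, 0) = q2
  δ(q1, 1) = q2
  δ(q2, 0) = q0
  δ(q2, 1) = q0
Testing a few strings:
  '1' → reject
  '0110' → reject
  '0000' → reject
  '000' → accept
State roles: q0=length ≡ 0 (mod 3); q1=length ≡ 1 (mod 3); q2=length ≡ 2 (mod 3)
All binary strings whose length is a multiple of 3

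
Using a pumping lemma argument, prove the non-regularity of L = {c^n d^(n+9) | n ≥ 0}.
Assume L is regular with pumping length p. Idea: pumping the c-block breaks the fixed offset of 9.
Choose s = c^p d^(p+9) ∈ L. By the pumping lemma, s = xyz with |xy| ≤ p, |y| > 0, so y = c^k with k ≥ 1. Then xy²z = c^(p+k) d^(p+9). For this to be in L we would need p+9 = (p+k)+9, i.e. k = 0, contradicting k ≥ 1. So xy²z ∉ L.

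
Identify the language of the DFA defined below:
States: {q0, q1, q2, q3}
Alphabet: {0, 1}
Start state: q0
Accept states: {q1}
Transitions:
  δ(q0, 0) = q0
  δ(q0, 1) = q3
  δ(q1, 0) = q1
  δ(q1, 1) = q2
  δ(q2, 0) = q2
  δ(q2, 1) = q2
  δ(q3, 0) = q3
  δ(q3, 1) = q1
Testing a few strings:
  '110' → accept
  '00' → reject
  '10' → reject
  '000' → reject
State roles: q0=zero 1's; q1=two 1's; q2=≥ three 1's (dead); q3=one 1
All binary strings containing exactly two 1's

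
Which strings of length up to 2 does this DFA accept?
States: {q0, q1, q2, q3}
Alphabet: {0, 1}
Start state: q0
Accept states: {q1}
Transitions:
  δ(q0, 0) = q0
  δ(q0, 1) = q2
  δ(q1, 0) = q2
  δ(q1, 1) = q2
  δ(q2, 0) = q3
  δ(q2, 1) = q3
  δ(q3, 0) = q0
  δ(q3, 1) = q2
None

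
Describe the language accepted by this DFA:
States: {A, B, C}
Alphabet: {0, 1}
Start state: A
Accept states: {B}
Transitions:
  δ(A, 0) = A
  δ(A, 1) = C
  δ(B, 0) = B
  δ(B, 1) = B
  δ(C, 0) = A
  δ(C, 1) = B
Testing a few strings:
  '1' → reject
  '001' → reject
  '01' → reject
  '111' → accept
State roles: A=no progress toward 11; B=substring 11 seen; C=one trailing 1
All binary strings containing the substring 11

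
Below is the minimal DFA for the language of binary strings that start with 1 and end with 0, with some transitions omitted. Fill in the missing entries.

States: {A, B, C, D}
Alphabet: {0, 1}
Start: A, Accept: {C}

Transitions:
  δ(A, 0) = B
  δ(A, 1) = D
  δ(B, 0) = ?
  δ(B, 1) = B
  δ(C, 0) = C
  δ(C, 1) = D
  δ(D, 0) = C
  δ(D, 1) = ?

From the language and accept set, identify what each state tracks — A: no input read; B: started with 0 (dead); C: started with 1, last symbol 0; D: started with 1, last symbol 1.
Each missing δ(q, a) is the state matching the new tracked value after reading a.
δ(B, 0) = B; δ(D, 1) = D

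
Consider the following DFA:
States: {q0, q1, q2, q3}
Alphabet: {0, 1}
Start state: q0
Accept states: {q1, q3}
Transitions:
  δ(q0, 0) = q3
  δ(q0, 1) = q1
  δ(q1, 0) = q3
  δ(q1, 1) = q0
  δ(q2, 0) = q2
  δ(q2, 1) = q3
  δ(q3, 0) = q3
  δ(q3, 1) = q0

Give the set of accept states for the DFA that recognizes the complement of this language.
Complement accept states = All states \ Original accept states
= {q0, q1, q2, q3} \ {q1, q3}
{q0, q2}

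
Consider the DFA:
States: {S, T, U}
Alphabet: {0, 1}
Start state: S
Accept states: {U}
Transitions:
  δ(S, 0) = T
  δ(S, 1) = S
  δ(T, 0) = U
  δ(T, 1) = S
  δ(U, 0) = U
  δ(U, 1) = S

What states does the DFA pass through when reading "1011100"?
read '1': S → S
  read '0': S → T
  read '1': T → S
  read '1': S → S
  read '1': S → S
  read '0': S → T
  read '0': T → U
S -> S -> T -> S -> S -> S -> T -> U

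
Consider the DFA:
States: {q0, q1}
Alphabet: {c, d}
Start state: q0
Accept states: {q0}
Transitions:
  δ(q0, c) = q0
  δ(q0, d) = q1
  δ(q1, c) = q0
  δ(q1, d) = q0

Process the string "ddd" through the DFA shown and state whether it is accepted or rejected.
Processing string "ddd":
  q0 --d--> q1
  q1 --d--> q0
  q0 --d--> q1
Final state: q1
Accept states: {q0}
No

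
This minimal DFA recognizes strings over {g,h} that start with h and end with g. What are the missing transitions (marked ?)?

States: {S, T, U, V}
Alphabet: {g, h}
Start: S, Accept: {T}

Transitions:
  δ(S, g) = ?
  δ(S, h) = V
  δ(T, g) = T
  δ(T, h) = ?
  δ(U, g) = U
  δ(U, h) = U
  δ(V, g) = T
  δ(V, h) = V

From the language and accept set, identify what each state tracks — S: no input read; T: started with h, last symbol g; U: started with g (dead); V: started with h, last symbol h.
Each missing δ(q, a) is the state matching the new tracked value after reading a.
δ(S, g) = U; δ(T, h) = V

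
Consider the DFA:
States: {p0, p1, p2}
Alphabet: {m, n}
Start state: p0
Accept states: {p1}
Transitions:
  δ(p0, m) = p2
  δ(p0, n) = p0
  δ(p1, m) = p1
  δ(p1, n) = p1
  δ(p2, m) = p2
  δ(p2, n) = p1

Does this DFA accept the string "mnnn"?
Processing string "mnnn":
  p0 --m--> p2
  p2 --n--> p1
  p1 --n--> p1
  p1 --n--> p1
Final state: p1
Accept states: {p1}
Yes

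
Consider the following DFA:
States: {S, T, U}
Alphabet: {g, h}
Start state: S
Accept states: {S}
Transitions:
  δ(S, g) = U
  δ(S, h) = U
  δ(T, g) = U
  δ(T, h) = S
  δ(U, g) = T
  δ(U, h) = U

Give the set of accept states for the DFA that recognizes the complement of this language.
Complement accept states = All states \ Original accept states
= {S, T, U} \ {S}
{T, U}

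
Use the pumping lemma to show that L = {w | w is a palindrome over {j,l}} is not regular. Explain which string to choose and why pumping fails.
Assume L is regular with pumping length p. Idea: pumping the leading j-block breaks the symmetry.
Choose s = j^p l j^p (a palindrome of length 2p+1 ≥ p). By the pumping lemma, s = xyz with |xy| ≤ p, |y| > 0, so y = j^k with k > 0 (xy lies entirely in the first j^p). Then xy²z = j^(p+k) l j^p, which is not a palindrome since p+k ≠ p.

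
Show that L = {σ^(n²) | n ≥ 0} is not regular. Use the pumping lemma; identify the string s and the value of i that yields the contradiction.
Assume L is regular with pumping length p. Idea: pumping adds a fixed amount, but gaps between consecutive squares grow.
Choose s = σ^(p²) (length p² ≥ p). By the pumping lemma, s = xyz with |xy| ≤ p, |y| > 0, so |y| = k with 1 ≤ k ≤ p. Then |xy²z| = p²+k. Since p² < p²+k ≤ p²+p < (p+1)², the length p²+k lies strictly between consecutive squares, so it is not a perfect square and xy²z ∉ L.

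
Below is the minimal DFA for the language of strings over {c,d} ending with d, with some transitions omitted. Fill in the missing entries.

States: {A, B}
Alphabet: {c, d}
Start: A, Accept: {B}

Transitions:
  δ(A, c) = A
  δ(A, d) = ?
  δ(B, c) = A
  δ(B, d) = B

From the language and accept set, identify what each state tracks — A: last symbol not d; B: last symbol is d.
Each missing δ(q, a) is the state matching the new tracked value after reading a.
δ(A, d) = B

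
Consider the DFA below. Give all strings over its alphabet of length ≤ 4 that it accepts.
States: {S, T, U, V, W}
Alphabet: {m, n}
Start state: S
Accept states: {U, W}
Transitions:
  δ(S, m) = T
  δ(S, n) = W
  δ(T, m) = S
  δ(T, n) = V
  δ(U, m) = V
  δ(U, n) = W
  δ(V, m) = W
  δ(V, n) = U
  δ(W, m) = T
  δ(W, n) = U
n, nn, mmn, mnm, mnn, nnn, mmnn, mnmn, mnnn, nmmn, nmnm, nmnn, nnmm, nnmn, nnnn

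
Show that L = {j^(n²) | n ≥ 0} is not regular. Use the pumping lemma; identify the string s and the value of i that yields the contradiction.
Assume L is regular with pumping length p. Idea: pumping adds a fixed amount, but gaps between consecutive squares grow.
Choose s = j^(p²) (length p² ≥ p). By the pumping lemma, s = xyz with |xy| ≤ p, |y| > 0, so |y| = k with 1 ≤ k ≤ p. Then |xy²z| = p²+k. Since p² < p²+k ≤ p²+p < (p+1)², the length p²+k lies strictly between consecutive squares, so it is not a perfect square and xy²z ∉ L.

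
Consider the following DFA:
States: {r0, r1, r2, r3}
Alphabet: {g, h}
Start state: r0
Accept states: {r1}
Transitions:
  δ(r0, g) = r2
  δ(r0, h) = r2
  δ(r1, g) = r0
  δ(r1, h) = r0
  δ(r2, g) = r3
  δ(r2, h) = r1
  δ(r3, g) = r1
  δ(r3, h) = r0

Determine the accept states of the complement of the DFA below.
Complement accept states = All states \ Original accept states
= {r0, r1, r2, r3} \ {r1}
{r0, r2, r3}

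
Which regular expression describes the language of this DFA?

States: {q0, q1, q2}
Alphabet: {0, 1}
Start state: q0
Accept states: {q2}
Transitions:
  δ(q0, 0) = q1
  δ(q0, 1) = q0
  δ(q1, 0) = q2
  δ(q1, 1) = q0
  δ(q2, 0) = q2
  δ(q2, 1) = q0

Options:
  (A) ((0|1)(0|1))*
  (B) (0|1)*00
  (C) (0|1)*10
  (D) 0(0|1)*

Check each option against the DFA on short strings; one disagreement eliminates an option:
  (A) ((0|1)(0|1))*: on ε the DFA stays in q0 and rejects (q0 ∉ Accept), but the regex matches it → eliminate
  (B) (0|1)*00: agrees with the DFA on every string of length ≤ 6
  (C) (0|1)*10: on '00' the DFA goes q0 → q1 → q2 and accepts (q2 ∈ Accept), but the regex does not match it → eliminate
  (D) 0(0|1)*: on '0' the DFA goes q0 → q1 and rejects (q1 ∉ Accept), but the regex matches it → eliminate
Only (B) is consistent with the DFA.
(B) (0|1)*00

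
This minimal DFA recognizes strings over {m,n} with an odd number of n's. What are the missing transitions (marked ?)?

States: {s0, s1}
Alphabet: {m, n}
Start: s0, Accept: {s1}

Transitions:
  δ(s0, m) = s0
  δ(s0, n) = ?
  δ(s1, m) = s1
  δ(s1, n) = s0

From the language and accept set, identify what each state tracks — s0: even number of n's so far; s1: odd number of n's so far.
Each missing δ(q, a) is the state matching the new tracked value after reading a.
δ(s0, n) = s1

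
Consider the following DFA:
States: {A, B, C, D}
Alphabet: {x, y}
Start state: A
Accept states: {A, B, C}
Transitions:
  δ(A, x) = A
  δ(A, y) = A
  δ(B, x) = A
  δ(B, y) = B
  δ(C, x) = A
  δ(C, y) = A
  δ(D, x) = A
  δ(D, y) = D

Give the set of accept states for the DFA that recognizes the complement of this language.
Complement accept states = All states \ Original accept states
= {A, B, C, D} \ {A, B, C}
{D}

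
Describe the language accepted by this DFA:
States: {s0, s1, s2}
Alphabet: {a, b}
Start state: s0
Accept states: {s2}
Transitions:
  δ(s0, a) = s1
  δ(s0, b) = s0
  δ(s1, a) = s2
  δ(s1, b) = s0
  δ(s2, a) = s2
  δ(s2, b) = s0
Testing a few strings:
  'b' → reject
  'bbaa' → accept
  'bb' → reject
  'bab' → reject
State roles: s0=last symbol not a; s1=one trailing a; s2=two trailing a's
All strings over {a,b} ending with aa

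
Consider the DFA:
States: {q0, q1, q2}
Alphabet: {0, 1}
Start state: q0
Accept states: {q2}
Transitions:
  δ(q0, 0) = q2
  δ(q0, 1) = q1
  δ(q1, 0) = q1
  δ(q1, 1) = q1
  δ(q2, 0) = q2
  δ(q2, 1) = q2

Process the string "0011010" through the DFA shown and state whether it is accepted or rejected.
Processing string "0011010":
  q0 --0--> q2
  q2 --0--> q2
  q2 --1--> q2
  q2 --1--> q2
  q2 --0--> q2
  q2 --1--> q2
  q2 --0--> q2
Final state: q2
Accept states: {q2}
Yes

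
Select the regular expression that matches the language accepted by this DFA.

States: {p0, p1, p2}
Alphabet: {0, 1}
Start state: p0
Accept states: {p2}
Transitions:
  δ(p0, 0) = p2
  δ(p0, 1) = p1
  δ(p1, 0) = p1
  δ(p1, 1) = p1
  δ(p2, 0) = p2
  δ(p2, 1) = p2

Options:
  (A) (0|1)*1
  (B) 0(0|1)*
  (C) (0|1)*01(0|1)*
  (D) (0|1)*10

Check each option against the DFA on short strings; one disagreement eliminates an option:
  (A) (0|1)*1: on '0' the DFA goes p0 → p2 and accepts (p2 ∈ Accept), but the regex does not match it → eliminate
  (B) 0(0|1)*: agrees with the DFA on every string of length ≤ 6
  (C) (0|1)*01(0|1)*: on '0' the DFA goes p0 → p2 and accepts (p2 ∈ Accept), but the regex does not match it → eliminate
  (D) (0|1)*10: on '0' the DFA goes p0 → p2 and accepts (p2 ∈ Accept), but the regex does not match it → eliminate
Only (B) is consistent with the DFA.
(B) 0(0|1)*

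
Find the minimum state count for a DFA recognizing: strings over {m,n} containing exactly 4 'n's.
By Myhill–Nerode, count the distinguishable equivalence classes: 6 classes — having seen 0, 1, …, 4, or >4 copies of 'n'; the count-4 class is the only accepting one and >4 is dead.
6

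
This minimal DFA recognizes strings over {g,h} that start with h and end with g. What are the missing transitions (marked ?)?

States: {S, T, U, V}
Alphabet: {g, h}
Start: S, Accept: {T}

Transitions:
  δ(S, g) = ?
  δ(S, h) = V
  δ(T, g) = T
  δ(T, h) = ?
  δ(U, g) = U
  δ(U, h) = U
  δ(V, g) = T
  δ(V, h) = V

From the language and accept set, identify what each state tracks — S: no input read; T: started with h, last symbol g; U: started with g (dead); V: started with h, last symbol h.
Each missing δ(q, a) is the state matching the new tracked value after reading a.
δ(S, g) = U; δ(T, h) = V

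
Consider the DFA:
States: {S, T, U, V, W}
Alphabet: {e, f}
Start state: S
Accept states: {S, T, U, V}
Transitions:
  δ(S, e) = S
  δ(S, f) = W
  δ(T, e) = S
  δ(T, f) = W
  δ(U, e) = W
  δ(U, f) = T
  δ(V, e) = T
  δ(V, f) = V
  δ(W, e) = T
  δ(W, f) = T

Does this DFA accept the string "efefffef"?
Processing string "efefffef":
  S --e--> S
  S --f--> W
  W --e--> T
  T --f--> W
  W --f--> T
  T --f--> W
  W --e--> T
  T --f--> W
Final state: W
Accept states: {S, T, U, V}
No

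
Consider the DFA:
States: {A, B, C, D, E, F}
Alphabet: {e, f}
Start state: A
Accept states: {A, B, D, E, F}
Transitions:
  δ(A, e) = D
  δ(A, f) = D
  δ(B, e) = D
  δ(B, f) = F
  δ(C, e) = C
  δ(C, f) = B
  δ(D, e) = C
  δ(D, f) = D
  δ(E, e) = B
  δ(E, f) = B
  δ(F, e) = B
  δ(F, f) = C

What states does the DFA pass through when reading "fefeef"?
read 'f': A → D
  read 'e': D → C
  read 'f': C → B
  read 'e': B → D
  read 'e': D → C
  read 'f': C → B
A -> D -> C -> B -> D -> C -> B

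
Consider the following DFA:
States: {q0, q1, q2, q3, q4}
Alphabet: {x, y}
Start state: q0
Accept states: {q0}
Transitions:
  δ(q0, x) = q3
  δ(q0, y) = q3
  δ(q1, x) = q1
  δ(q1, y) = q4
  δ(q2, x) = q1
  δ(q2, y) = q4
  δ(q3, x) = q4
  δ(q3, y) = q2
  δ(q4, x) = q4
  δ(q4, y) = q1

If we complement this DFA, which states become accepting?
Complement accept states = All states \ Original accept states
= {q0, q1, q2, q3, q4} \ {q0}
{q1, q2, q3, q4}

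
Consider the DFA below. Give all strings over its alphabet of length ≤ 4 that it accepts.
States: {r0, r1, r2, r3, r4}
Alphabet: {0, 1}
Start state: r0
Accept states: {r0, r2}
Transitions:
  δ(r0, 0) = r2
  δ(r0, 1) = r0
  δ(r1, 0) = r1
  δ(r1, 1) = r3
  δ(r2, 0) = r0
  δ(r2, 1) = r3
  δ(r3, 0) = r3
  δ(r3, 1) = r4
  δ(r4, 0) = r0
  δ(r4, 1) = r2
ε, 0, 1, 00, 10, 11, 000, 001, 100, 110, 111, 0000, 0010, 0011, 0110, 0111, 1000, 1001, 1100, 1110, 1111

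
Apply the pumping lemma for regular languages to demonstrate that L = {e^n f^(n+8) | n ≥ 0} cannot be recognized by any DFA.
Assume L is regular with pumping length p. Idea: pumping the e-block breaks the fixed offset of 8.
Choose s = e^p f^(p+8) ∈ L. By the pumping lemma, s = xyz with |xy| ≤ p, |y| > 0, so y = e^k with k ≥ 1. Then xy²z = e^(p+k) f^(p+8). For this to be in L we would need p+8 = (p+k)+8, i.e. k = 0, contradicting k ≥ 1. So xy²z ∉ L.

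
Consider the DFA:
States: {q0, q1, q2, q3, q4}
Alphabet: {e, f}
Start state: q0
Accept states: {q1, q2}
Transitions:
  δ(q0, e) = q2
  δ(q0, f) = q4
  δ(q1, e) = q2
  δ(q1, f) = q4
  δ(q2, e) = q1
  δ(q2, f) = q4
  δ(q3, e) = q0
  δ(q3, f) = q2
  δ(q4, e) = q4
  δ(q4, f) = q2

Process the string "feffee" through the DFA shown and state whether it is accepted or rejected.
Processing string "feffee":
  q0 --f--> q4
  q4 --e--> q4
  q4 --f--> q2
  q2 --f--> q4
  q4 --e--> q4
  q4 --e--> q4
Final state: q4
Accept states: {q1, q2}
No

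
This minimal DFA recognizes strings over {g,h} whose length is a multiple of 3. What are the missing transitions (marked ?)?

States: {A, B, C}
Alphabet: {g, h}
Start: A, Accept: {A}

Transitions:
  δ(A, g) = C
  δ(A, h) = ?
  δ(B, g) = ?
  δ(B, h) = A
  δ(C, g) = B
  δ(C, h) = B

From the language and accept set, identify what each state tracks — A: length ≡ 0 (mod 3); B: length ≡ 2 (mod 3); C: length ≡ 1 (mod 3).
Each missing δ(q, a) is the state matching the new tracked value after reading a.
δ(A, h) = C; δ(B, g) = A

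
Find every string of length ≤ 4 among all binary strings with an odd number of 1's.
1, 01, 10, 001, 010, 100, 111, 0001, 0010, 0100, 0111, 1000, 1011, 1101, 1110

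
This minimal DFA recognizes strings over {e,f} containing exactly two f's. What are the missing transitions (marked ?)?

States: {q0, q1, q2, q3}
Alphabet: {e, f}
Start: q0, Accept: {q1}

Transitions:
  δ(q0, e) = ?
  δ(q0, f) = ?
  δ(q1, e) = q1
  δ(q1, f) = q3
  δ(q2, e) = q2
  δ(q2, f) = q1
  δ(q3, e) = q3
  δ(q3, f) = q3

From the language and accept set, identify what each state tracks — q0: zero f's; q1: two f's; q2: one f; q3: ≥ three f's (dead).
Each missing δ(q, a) is the state matching the new tracked value after reading a.
δ(q0, e) = q0; δ(q0, f) = q2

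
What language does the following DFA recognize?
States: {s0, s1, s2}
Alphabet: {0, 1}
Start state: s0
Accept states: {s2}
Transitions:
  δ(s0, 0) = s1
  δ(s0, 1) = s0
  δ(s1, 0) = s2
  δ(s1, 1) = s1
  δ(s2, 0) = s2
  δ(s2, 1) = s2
Testing a few strings:
  '1' → reject
  '11' → reject
  '0100' → accept
  '0001' → accept
State roles: s0=zero 0's seen; s1=one 0 seen; s2=≥ two 0's seen
All binary strings containing at least two 0's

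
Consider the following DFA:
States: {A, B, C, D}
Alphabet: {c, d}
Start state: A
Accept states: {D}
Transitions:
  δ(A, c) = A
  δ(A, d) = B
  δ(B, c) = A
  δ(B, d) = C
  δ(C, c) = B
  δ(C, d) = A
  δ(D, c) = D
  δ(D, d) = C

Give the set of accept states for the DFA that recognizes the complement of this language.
Complement accept states = All states \ Original accept states
= {A, B, C, D} \ {D}
{A, B, C}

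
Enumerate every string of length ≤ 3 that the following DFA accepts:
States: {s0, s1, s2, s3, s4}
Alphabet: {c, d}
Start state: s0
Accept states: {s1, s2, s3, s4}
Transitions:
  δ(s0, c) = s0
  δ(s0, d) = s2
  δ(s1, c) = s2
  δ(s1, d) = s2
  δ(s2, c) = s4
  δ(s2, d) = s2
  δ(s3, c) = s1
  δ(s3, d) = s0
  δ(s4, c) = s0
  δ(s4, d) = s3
d, cd, dc, dd, ccd, cdc, cdd, dcd, ddc, ddd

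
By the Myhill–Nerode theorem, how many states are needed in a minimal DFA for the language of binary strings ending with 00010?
By Myhill–Nerode, count the distinguishable equivalence classes: 6 classes — one per longest suffix of the input that is a prefix of '00010' (lengths 0 through 5); only the length-5 class is accepting.
6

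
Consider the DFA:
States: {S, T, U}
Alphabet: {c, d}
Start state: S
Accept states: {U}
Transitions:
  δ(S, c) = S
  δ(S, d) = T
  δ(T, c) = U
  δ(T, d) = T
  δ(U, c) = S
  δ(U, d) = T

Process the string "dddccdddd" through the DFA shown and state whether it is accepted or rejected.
Processing string "dddccdddd":
  S --d--> T
  T --d--> T
  T --d--> T
  T --c--> U
  U --c--> S
  S --d--> T
  T --d--> T
  T --d--> T
  T --d--> T
Final state: T
Accept states: {U}
No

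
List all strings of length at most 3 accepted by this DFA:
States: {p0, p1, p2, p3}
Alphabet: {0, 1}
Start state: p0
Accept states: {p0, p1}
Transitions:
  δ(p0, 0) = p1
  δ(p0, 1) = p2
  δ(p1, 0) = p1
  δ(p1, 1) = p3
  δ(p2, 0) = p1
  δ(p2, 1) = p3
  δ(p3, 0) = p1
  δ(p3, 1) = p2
ε, 0, 00, 10, 000, 010, 100, 110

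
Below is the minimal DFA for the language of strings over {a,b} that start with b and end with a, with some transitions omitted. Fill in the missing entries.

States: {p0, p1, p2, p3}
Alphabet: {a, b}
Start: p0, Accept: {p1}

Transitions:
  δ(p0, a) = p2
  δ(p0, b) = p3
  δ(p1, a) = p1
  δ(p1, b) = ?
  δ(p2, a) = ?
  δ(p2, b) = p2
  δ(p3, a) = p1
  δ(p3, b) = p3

From the language and accept set, identify what each state tracks — p0: no input read; p1: started with b, last symbol a; p2: started with a (dead); p3: started with b, last symbol b.
Each missing δ(q, a) is the state matching the new tracked value after reading a.
δ(p1, b) = p3; δ(p2, a) = p2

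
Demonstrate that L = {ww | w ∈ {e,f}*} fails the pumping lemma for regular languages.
Assume L is regular with pumping length p. Idea: pumping the leading e-block breaks the equality of the two halves.
Choose s = e^p f e^p f ∈ L (with w = e^p f). |s| = 2p+2 ≥ p. By the pumping lemma, s = xyz with |xy| ≤ p, |y| > 0, so y = e^k with k ≥ 1, in the first e-block. Then xy²z = e^(p+k) f e^p f, of length 2p+2+k. If k is odd this length is odd, so it cannot be of the form ww. If k is even, each half has length p+1+k/2 ≤ p+k, so the first half lies entirely inside the leading e-block and contains no f, while the second half ends in f; the halves differ. Either way xy²z ∉ L.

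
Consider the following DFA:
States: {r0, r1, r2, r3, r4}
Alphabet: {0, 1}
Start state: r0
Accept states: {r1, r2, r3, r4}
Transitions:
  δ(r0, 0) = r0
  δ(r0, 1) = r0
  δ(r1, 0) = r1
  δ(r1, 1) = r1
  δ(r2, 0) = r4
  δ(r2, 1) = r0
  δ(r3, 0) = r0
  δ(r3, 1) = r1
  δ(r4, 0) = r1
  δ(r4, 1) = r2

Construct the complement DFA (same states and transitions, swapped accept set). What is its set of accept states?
Complement accept states = All states \ Original accept states
= {r0, r1, r2, r3, r4} \ {r1, r2, r3, r4}
{r0}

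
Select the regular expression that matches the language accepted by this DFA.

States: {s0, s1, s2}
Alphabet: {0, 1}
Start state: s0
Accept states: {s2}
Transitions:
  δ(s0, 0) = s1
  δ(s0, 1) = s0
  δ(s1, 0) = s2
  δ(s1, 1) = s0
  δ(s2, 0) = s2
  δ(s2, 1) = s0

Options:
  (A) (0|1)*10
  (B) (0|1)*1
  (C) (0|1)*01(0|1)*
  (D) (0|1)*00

Check each option against the DFA on short strings; one disagreement eliminates an option:
  (A) (0|1)*10: on '00' the DFA goes s0 → s1 → s2 and accepts (s2 ∈ Accept), but the regex does not match it → eliminate
  (B) (0|1)*1: on '1' the DFA goes s0 → s0 and rejects (s0 ∉ Accept), but the regex matches it → eliminate
  (C) (0|1)*01(0|1)*: on '00' the DFA goes s0 → s1 → s2 and accepts (s2 ∈ Accept), but the regex does not match it → eliminate
  (D) (0|1)*00: agrees with the DFA on every string of length ≤ 6
Only (D) is consistent with the DFA.
(D) (0|1)*00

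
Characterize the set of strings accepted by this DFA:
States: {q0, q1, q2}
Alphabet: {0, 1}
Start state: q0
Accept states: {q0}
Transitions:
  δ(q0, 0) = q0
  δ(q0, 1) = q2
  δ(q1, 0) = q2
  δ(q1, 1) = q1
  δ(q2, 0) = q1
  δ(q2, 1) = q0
Testing a few strings:
  '0' → accept
  '111' → reject
  '011' → accept
  '0000' → accept
State roles: q0=value ≡ 0 (mod 3); q1=value ≡ 2 (mod 3); q2=value ≡ 1 (mod 3)
All binary strings representing a multiple of 3 (read in base 2; leading zeros allowed and ε counts as 0)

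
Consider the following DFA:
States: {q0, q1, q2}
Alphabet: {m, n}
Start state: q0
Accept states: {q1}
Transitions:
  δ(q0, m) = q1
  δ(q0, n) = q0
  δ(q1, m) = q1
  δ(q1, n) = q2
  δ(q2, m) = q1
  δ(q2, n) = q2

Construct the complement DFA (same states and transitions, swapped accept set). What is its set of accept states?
Complement accept states = All states \ Original accept states
= {q0, q1, q2} \ {q1}
{q0, q2}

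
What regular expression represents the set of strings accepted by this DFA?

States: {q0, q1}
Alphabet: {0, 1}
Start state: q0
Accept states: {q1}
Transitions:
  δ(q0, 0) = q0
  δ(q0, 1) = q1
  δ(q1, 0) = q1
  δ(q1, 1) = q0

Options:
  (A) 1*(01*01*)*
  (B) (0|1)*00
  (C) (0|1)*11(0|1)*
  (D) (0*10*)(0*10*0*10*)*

Check each option against the DFA on short strings; one disagreement eliminates an option:
  (A) 1*(01*01*)*: on ε the DFA stays in q0 and rejects (q0 ∉ Accept), but the regex matches it → eliminate
  (B) (0|1)*00: on '1' the DFA goes q0 → q1 and accepts (q1 ∈ Accept), but the regex does not match it → eliminate
  (C) (0|1)*11(0|1)*: on '1' the DFA goes q0 → q1 and accepts (q1 ∈ Accept), but the regex does not match it → eliminate
  (D) (0*10*)(0*10*0*10*)*: agrees with the DFA on every string of length ≤ 6
Only (D) is consistent with the DFA.
(D) (0*10*)(0*10*0*10*)*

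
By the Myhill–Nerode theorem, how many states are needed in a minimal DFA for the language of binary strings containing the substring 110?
By Myhill–Nerode, count the distinguishable equivalence classes: 4 classes — one per longest suffix of the input that is a prefix of '110' (lengths 0 through 2), plus an absorbing 'already seen 110' class.
4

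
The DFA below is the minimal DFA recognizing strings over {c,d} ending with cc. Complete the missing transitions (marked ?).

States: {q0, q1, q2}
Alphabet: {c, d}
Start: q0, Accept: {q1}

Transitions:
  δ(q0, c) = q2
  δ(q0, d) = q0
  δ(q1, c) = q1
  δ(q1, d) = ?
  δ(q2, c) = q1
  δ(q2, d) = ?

From the language and accept set, identify what each state tracks — q0: last symbol not c; q1: two trailing c's; q2: one trailing c.
Each missing δ(q, a) is the state matching the new tracked value after reading a.
δ(q1, d) = q0; δ(q2, d) = q0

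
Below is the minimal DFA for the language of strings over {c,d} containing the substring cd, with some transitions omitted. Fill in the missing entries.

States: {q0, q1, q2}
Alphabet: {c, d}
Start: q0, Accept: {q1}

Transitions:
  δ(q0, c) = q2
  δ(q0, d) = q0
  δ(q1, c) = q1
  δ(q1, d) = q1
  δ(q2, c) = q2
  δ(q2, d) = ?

From the language and accept set, identify what each state tracks — q0: no c seen yet; q1: substring cd seen; q2: seen a c, waiting for d.
Each missing δ(q, a) is the state matching the new tracked value after reading a.
δ(q2, d) = q1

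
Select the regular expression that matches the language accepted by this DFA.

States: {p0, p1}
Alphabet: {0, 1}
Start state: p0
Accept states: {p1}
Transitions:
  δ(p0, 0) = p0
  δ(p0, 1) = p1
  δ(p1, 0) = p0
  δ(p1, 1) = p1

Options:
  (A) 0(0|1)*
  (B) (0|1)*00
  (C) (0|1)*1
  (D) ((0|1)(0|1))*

Check each option against the DFA on short strings; one disagreement eliminates an option:
  (A) 0(0|1)*: on '0' the DFA goes p0 → p0 and rejects (p0 ∉ Accept), but the regex matches it → eliminate
  (B) (0|1)*00: on '1' the DFA goes p0 → p1 and accepts (p1 ∈ Accept), but the regex does not match it → eliminate
  (C) (0|1)*1: agrees with the DFA on every string of length ≤ 6
  (D) ((0|1)(0|1))*: on ε the DFA stays in p0 and rejects (p0 ∉ Accept), but the regex matches it → eliminate
Only (C) is consistent with the DFA.
(C) (0|1)*1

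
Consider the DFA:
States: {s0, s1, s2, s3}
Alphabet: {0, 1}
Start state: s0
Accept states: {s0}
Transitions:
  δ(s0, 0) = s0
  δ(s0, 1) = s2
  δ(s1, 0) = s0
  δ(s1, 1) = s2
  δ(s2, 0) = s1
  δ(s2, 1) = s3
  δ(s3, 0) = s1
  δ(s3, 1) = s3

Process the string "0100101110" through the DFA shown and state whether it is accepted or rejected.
Processing string "0100101110":
  s0 --0--> s0
  s0 --1--> s2
  s2 --0--> s1
  s1 --0--> s0
  s0 --1--> s2
  s2 --0--> s1
  s1 --1--> s2
  s2 --1--> s3
  s3 --1--> s3
  s3 --0--> s1
Final state: s1
Accept states: {s0}
No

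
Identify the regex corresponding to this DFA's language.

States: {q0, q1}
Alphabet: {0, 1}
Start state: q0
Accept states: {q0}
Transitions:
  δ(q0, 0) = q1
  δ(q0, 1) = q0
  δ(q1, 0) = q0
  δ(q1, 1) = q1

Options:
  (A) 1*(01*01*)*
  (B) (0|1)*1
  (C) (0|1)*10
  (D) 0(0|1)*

Check each option against the DFA on short strings; one disagreement eliminates an option:
  (A) 1*(01*01*)*: agrees with the DFA on every string of length ≤ 6
  (B) (0|1)*1: on ε the DFA stays in q0 and accepts (q0 ∈ Accept), but the regex does not match it → eliminate
  (C) (0|1)*10: on ε the DFA stays in q0 and accepts (q0 ∈ Accept), but the regex does not match it → eliminate
  (D) 0(0|1)*: on ε the DFA stays in q0 and accepts (q0 ∈ Accept), but the regex does not match it → eliminate
Only (A) is consistent with the DFA.
(A) 1*(01*01*)*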